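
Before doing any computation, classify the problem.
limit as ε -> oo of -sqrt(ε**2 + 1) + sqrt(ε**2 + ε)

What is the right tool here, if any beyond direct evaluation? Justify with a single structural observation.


Best approach: conjugate multiplication — this difference gives up after one conjugate multiplication — the radical structure cancels against its conjugate.


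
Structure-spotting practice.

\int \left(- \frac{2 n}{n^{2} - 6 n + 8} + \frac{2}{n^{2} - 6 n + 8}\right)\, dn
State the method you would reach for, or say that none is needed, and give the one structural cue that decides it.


Technique: partial fractions — the integrand is a proper rational function and its denominator n^{2} - 6 n + 8 factors into distinct pieces, so it splits into simple fractions.


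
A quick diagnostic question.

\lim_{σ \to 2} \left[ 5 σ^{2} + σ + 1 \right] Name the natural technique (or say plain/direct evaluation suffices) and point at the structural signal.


Best approach: no special technique — no denominator vanishes and nothing blows up at 2: direct substitution is the whole computation.


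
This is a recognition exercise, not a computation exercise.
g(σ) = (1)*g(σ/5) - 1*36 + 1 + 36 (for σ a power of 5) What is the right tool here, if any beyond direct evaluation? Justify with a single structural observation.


Verdict: the master substitution — divide-the-index recursion (σ/5 inside the call) straightens out once the index is rewritten as 5^m.


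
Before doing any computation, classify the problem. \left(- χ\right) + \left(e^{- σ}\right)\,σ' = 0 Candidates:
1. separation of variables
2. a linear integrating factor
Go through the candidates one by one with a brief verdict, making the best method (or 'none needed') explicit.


Diagnosis: separation of variables — separating collects all σ-dependence with the derivative and leaves all χ-dependence opposite: variables separate.
- separation of variables: applies; the problem has the shape this method handles.
- a linear integrating factor: a nonlinear term in the unknown puts this outside the integrating-factor template.


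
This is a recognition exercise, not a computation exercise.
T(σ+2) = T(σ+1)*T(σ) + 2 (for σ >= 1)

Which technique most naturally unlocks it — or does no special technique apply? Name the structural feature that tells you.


Technique: no special technique — this one you iterate or analyze qualitatively: the nonlinearity defeats linear solution methods.


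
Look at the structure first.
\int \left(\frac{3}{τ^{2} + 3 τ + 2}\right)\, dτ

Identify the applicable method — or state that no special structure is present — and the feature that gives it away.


Best approach: partial fractions — the bottom factors while the top stays lower-degree — split into simple fractions and integrate piece by piece.


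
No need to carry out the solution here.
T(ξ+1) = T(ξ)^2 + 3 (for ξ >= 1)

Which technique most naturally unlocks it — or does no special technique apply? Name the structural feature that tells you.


Diagnosis: no special technique — the unknown enters the rule nonlinearly, not as a weighted sum — no linear method is even well-posed.


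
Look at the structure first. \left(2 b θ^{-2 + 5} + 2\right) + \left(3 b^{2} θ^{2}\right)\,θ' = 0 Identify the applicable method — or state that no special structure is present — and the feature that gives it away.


Technique: the exact-equation method — because the two cross partials coincide, the form is conservative as written — recover its potential in (b, θ).


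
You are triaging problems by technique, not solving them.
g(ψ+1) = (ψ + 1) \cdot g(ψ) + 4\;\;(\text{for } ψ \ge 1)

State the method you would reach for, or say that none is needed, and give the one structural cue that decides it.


Method: a summation factor — it is first-order linear but the coefficient ψ + 1 depends on the index, so multiply through by a summation factor to telescope it.


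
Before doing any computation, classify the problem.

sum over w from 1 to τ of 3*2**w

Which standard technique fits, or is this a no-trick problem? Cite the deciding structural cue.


Method: the geometric series formula — term-over-term division gives 2 every time — index-free ratio, geometric sum formula applies.


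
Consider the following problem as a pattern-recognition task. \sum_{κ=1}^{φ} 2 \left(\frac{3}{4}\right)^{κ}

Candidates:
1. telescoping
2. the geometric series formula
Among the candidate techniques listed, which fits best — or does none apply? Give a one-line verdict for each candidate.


Method: the geometric series formula — the ratio of consecutive terms is the constant \frac{3}{4}, independent of the index — a geometric sum.
- telescoping — the summand is not presented as a shifted difference — a telescoping rewrite may exist, but the displayed structure does not offer one.
- the geometric series formula — yes — fits the structure here.


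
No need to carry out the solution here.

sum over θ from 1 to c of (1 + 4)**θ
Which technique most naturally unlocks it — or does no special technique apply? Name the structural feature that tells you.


Method: the geometric series formula — consecutive terms stand in a fixed index-free ratio — the geometric sum formula closes it.


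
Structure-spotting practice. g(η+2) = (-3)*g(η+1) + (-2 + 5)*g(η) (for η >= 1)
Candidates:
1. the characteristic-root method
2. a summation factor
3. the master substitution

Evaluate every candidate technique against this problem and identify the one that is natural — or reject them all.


Technique: the characteristic-root method — linear, homogeneous, constant coefficients: solutions of the form r^η exist — find the roots of the characteristic polynomial.
- the characteristic-root method — applicable, and directly so.
- a summation factor — a summation factor telescopes one-step recursions; this one carries higher-order memory.
- the master substitution — with no divided-index recursive call, reindexing by powers of a base buys nothing.


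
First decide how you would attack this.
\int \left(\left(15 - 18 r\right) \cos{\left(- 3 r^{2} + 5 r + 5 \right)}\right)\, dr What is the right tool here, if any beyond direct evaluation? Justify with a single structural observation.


Method: u-substitution — spotting that 15 - 18 r is a constant multiple of the derivative of - 3 r^{2} + 5 r + 5 is the key observation — substitute u = - 3 r^{2} + 5 r + 5 and the integral becomes one-dimensional in u.


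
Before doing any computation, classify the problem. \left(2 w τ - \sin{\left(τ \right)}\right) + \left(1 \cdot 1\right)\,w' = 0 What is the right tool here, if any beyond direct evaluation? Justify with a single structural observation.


Technique: a linear integrating factor — the unknown enters only to the first power against a nonzero forcing term — the integrating-factor template applies directly.


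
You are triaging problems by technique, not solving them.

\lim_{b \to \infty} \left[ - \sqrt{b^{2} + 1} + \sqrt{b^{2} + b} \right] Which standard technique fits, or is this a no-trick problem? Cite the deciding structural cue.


Technique: conjugate multiplication — divergence minus divergence hides a finite answer — expose it by pairing \sqrt{b^{2} + b} - \sqrt{b^{2} + 1} with its conjugate.


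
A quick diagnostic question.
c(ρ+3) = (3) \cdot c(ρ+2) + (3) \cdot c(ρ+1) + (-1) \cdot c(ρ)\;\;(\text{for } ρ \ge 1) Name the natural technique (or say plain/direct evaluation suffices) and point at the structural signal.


Verdict: the characteristic-root method — constant coefficients and linearity mean the ansatz r^ρ reduces it to solving the characteristic polynomial.


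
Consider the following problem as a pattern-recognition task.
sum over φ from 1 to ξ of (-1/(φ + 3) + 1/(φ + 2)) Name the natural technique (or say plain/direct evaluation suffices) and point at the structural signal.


Method: telescoping — write out three consecutive terms and watch the interior cancel: the advanced copy one term subtracts reappears as the very next term's leading piece, pair after pair.


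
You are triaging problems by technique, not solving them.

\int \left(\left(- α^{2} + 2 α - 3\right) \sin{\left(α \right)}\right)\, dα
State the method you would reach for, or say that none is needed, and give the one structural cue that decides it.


Verdict: integration by parts — a polynomial factor - α^{2} + 2 α - 3 multiplies \sin{\left(α \right)}; differentiating - α^{2} + 2 α - 3 lowers its degree while \sin{\left(α \right)} integrates cleanly, so parts wins.


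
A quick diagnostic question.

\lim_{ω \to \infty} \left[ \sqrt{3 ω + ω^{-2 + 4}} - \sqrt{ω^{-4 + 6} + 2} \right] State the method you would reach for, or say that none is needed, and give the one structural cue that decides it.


Best approach: conjugate multiplication — both pieces blow up but their difference is finite; the conjugate trick rationalizes \sqrt{3 ω + ω^{-2 + 4}} - \sqrt{ω^{-4 + 6} + 2}.


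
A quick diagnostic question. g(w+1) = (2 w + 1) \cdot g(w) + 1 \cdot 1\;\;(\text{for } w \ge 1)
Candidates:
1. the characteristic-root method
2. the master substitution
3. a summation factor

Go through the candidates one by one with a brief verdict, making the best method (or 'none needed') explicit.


Method: a summation factor — the coefficient 2 w + 1 drifts with the index, so no fixed root exists; normalizing by the cumulative product telescopes it.
- the characteristic-root method — the coefficients vary with the index, breaking the constant-coefficient structure the method needs.
- the master substitution: the recursion shifts the index rather than dividing it.
- a summation factor: applies; the problem has the shape this method handles.


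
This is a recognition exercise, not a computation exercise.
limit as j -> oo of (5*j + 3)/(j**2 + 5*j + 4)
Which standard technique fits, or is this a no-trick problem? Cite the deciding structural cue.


Verdict: dominant-term comparison — as j grows, only the highest-degree terms matter — compare leading terms and read the limit off. Differentiating the expression as a single quotient would eventually settle it as well; matching dominant growth settles it immediately.


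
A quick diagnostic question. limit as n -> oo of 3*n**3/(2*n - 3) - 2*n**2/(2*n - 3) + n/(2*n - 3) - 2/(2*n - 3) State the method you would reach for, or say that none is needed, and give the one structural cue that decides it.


Method: dominant-term comparison — divide through by the highest power of n; every lower-order term dies and the dominant terms decide the limit. As a single quotient, the ∞/∞ shape would yield to repeated differentiation as well — the growth comparison gets there in one look.


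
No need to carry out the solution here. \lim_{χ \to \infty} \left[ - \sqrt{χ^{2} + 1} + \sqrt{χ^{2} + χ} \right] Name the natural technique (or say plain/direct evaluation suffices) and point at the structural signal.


Diagnosis: conjugate multiplication — the difference \sqrt{χ^{2} + χ} - \sqrt{χ^{2} + 1} is an ∞ − ∞ stalemate; its conjugate partner breaks the tie.


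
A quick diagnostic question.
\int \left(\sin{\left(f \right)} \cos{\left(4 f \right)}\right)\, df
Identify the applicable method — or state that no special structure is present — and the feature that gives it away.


Diagnosis: a trigonometric identity — split \sin{\left(f \right)} \cos{\left(4 f \right)} with the angle-addition identities: the resulting sum integrates term by term.


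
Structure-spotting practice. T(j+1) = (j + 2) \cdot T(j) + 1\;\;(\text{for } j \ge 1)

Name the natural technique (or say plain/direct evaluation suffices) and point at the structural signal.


Verdict: a summation factor — one-term recursion with variable weight j + 2 is solved by product normalization, not by root-finding.


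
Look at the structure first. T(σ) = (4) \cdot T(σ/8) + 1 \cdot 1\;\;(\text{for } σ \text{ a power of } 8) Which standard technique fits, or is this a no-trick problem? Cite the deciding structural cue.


Diagnosis: the master substitution — treat m = log base 8 of σ as the new clock: one recursion step advances m by one while σ scales by 8.


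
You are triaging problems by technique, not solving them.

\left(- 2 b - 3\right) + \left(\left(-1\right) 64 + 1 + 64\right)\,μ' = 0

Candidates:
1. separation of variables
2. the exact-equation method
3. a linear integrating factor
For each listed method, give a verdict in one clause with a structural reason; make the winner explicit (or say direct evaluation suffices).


Diagnosis: no special technique — with μ absent the equation is not coupled at all: direct integration in b.
- separation of variables: separation is only trivially available — with the unknown absent from the slope this is a direct integration, not a separation problem.
- the exact-equation method: no dependence on the unknown anywhere: exactness is a label without content here.
- a linear integrating factor: with the unknown absent the integrating factor is a formality; direct integration is the working structure.


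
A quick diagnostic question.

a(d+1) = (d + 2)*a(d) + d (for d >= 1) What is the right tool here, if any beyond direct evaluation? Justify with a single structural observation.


Method: a summation factor — one step of memory with a weight d + 2 that changes as the index grows — the summation-factor construction is built for this.


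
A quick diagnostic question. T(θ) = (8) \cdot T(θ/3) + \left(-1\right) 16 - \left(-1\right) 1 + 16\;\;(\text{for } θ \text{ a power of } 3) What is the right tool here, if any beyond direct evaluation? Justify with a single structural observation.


Method: the master substitution — the argument shrinks by the factor 3, so measure the index on a logarithmic scale and the recursion becomes a shift.


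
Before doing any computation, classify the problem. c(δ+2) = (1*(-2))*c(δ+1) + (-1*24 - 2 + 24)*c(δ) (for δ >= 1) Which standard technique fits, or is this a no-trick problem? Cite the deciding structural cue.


Diagnosis: the characteristic-root method — constant coefficients and linearity mean the ansatz r^δ reduces it to solving the characteristic polynomial.


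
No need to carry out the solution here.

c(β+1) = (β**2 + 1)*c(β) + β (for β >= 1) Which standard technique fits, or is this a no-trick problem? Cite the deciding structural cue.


Verdict: a summation factor — rescale the sequence by the product of the weights β**2 + 1 so far — the recurrence collapses to a plain running sum.


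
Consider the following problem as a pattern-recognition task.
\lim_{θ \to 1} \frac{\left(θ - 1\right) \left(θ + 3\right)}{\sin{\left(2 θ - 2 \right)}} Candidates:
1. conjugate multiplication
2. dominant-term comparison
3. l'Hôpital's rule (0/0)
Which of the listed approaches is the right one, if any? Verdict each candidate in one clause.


Method: l'Hôpital's rule (0/0) — plug in 1: top and bottom both hit zero, so differentiate each and retry. Expanding numerator and denominator to first order gives the same value — the rule automates exactly that.
- conjugate multiplication — rationalization has no target — no divergent radical difference appears.
- dominant-term comparison: this is not a rational comparison of growth rates at infinity.
- l'Hôpital's rule (0/0): applicable, and directly so.


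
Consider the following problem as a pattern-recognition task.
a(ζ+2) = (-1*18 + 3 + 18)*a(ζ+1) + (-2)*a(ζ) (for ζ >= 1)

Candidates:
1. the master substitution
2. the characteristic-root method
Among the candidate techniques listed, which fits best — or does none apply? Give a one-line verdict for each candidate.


Method: the characteristic-root method — because shifting ζ leaves the equation's coefficients unchanged, exponential trials reduce it to algebra.
- the master substitution — the recursive argument is a shift of the index, not a fixed fraction of it.
- the characteristic-root method — yes — fits the structure here.


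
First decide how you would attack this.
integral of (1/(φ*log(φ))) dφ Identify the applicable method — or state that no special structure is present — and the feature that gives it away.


Technique: u-substitution — collected, the integrand has one factor that is, up to a constant, the derivative of an inner expression the rest depends on — substitute for that inner expression.


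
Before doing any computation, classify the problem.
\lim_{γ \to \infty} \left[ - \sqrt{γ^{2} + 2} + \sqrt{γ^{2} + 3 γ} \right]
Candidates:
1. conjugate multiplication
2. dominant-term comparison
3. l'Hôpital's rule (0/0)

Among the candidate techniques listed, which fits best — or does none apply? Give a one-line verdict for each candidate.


Method: conjugate multiplication — neither \sqrt{γ^{2} + 3 γ} nor \sqrt{γ^{2} + 2} converges alone, so rewrite their difference as a conjugate-rationalized quotient first.
- conjugate multiplication — a fit — the right tool for this form.
- dominant-term comparison — this limit is not decided by comparing leading-term growth at infinity.
- l'Hôpital's rule (0/0): no quotient structure at all: the clash is ∞ minus ∞, which rationalizing converts into a tractable ratio.


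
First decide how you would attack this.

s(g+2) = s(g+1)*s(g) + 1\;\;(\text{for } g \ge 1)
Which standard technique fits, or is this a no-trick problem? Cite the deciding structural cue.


Technique: no special technique — the unknown enters the rule nonlinearly, not as a weighted sum — no linear method is even well-posed.


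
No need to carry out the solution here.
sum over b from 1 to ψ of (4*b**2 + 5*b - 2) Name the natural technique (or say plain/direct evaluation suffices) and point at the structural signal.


Verdict: no special technique — every summand is a constant multiple of a power of b — apply the standard power-sum identities one degree at a time.


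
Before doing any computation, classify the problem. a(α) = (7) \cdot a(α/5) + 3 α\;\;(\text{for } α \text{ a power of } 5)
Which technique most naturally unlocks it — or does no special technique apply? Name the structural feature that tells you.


Verdict: the master substitution — treat m = log base 5 of α as the new clock: one recursion step advances m by one while α scales by 5.


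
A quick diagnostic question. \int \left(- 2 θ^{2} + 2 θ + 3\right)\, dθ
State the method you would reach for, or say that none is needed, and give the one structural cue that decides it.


Technique: no special technique — a term-by-term power-rule job in θ; no substitution or rearrangement earns its keep here.


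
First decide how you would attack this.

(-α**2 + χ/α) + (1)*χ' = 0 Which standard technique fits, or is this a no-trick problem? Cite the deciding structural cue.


Best approach: a linear integrating factor — linear in the unknown with genuine forcing: multiply through by the exponential of the integrated coefficient and the left side closes into one derivative.


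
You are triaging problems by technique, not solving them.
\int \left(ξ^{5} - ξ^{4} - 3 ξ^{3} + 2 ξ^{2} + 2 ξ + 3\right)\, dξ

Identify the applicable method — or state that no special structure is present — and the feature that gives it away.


Diagnosis: no special technique — the integrand is a sum of constant multiples of powers of ξ — integrate term by term.


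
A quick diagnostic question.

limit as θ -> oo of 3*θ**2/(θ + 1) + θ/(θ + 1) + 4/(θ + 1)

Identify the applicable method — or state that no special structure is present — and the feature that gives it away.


Method: dominant-term comparison — divide through by the highest power of θ; every lower-order term dies and the dominant terms decide the limit. Differentiating the expression as a single quotient would eventually settle it as well; matching dominant growth settles it immediately.


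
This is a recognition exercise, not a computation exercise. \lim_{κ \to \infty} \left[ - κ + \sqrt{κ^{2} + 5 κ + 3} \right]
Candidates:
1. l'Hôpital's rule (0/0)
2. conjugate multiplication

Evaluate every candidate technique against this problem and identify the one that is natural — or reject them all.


Best approach: conjugate multiplication — divergence minus divergence hides a finite answer — expose it by pairing \sqrt{κ^{2} + 5 κ + 3} - κ with its conjugate.
- l'Hôpital's rule (0/0) — no quotient structure at all: the clash is ∞ minus ∞, which rationalizing converts into a tractable ratio.
- conjugate multiplication — a fit — the right tool for this form.


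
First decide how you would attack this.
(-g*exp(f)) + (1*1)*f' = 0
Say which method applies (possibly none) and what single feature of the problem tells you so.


Technique: separation of variables — solved for the derivative, the right side splits multiplicatively into a function of each variable alone — divide and integrate each side.


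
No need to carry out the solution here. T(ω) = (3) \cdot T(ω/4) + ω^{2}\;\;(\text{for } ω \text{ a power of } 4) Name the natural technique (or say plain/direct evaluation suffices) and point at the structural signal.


Technique: the master substitution — the argument shrinks by the factor 4, so measure the index on a logarithmic scale and the recursion becomes a shift.


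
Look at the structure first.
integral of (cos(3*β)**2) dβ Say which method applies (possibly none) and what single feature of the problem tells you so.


Diagnosis: a trigonometric identity — cos(3*β)**2 is an even power — the power-reduction identity rewrites it into first-degree cosines.


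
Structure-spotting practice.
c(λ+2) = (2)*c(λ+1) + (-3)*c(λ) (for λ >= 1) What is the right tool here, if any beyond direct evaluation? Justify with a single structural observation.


Diagnosis: the characteristic-root method — because shifting λ leaves the equation's coefficients unchanged, exponential trials reduce it to algebra.


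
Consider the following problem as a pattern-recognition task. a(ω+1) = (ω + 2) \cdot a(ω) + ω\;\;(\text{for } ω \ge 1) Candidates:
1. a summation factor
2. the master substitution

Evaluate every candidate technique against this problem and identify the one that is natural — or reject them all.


Best approach: a summation factor — first-order, linear, moving coefficient ω + 2: the discrete analogue of an integrating factor handles it.
- a summation factor: applicable, and directly so.
- the master substitution: the recursive argument is a shift of the index, not a fixed fraction of it.


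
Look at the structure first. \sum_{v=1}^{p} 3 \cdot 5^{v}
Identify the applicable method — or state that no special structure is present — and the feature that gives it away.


Diagnosis: the geometric series formula — term-over-term division gives 5 every time — index-free ratio, geometric sum formula applies.


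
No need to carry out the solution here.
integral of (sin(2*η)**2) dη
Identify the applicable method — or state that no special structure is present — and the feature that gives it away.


Technique: a trigonometric identity — sin(2*η)**2 is the textbook power-reduction case — identities first, antiderivatives second.


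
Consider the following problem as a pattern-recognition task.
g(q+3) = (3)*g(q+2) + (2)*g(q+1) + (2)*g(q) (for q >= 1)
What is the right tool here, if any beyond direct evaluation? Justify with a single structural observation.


Diagnosis: the characteristic-root method — every coefficient is a fixed number and the forcing is zero — substitute r^q and read off the root equation.


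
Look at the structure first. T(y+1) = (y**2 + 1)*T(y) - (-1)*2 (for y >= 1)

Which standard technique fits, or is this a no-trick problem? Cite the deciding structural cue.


Diagnosis: a summation factor — with the index-dependent coefficient y**2 + 1, dividing by the cumulative product turns the left side into a pure difference.


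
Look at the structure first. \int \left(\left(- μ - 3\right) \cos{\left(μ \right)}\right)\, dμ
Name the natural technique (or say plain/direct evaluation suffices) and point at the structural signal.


Method: integration by parts — a polynomial - μ - 3 against the kernel \cos{\left(μ \right)} is the signature bounded-ladder case for integration by parts.


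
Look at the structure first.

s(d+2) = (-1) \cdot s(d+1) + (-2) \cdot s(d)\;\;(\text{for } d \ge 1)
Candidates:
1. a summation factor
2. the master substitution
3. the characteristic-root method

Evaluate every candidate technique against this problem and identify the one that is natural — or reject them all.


Diagnosis: the characteristic-root method — fixed numeric weights on consecutive terms and no forcing term added: the root method in its home territory.
- a summation factor: a summation factor telescopes one-step recursions; this one carries higher-order memory.
- the master substitution — no fixed divisor shrinks the index between calls.
- the characteristic-root method — applies; the problem has the shape this method handles.


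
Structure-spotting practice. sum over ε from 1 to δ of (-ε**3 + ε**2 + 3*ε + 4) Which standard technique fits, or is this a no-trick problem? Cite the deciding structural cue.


Verdict: no special technique — recognize the absence of structure: constant-multiple powers of ε summed plainly, no special method required.


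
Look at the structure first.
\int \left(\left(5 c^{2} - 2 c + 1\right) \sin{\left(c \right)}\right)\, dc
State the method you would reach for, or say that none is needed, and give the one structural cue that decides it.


Diagnosis: integration by parts — the integrand splits as 5 c^{2} - 2 c + 1 times \sin{\left(c \right)} — repeatedly differentiating the polynomial part kills it, which is the parts ladder.


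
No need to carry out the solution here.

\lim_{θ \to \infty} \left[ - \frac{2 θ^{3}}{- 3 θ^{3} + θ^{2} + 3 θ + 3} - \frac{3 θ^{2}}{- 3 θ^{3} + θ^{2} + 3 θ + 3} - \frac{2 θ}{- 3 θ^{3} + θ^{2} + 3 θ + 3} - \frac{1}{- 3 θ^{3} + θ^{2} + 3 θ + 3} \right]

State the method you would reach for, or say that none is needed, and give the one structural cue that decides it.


Diagnosis: dominant-term comparison — divide through by the highest power of θ; every lower-order term dies and the dominant terms decide the limit. l'Hôpital's at-infinity variant applies to the expression viewed as a single quotient; the leading-term comparison is the direct route.


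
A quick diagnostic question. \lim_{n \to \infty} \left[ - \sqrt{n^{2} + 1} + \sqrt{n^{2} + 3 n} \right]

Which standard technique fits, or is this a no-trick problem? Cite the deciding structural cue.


Best approach: conjugate multiplication — the ∞ − ∞ radical form is the exact trigger for the conjugate maneuver.


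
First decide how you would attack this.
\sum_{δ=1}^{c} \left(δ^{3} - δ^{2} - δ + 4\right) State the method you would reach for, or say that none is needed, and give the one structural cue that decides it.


Best approach: no special technique — constant-multiple powers of δ with no cancellation partners and no common ratio — use the standard power-sum formulas.


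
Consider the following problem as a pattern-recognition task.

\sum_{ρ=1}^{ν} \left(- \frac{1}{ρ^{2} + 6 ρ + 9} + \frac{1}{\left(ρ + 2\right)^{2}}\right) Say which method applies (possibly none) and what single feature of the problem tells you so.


Method: telescoping — difference-of-shifts structure (each term adds \frac{1}{\left(ρ + 2\right)^{2}}, then subtracts its one-index-advanced value, which the following term adds back) leaves only the first and last pieces standing.


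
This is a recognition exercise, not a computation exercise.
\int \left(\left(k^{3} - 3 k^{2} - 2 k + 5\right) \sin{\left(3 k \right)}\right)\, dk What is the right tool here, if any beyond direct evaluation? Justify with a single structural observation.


Method: integration by parts — the integrand splits as k^{3} - 3 k^{2} - 2 k + 5 times \sin{\left(3 k \right)} — repeatedly differentiating the polynomial part kills it, which is the parts ladder.


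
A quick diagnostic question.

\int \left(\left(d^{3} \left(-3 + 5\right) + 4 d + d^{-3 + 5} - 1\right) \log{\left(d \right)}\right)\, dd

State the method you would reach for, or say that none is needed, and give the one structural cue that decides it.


Technique: integration by parts — a polynomial next to \log{\left(d \right)}: integrate the polynomial, differentiate the log, and the integral simplifies in one pass.


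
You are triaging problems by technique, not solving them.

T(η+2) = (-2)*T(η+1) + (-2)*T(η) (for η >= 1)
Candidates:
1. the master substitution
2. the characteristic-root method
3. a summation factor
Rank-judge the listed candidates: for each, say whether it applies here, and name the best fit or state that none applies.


Method: the characteristic-root method — linear, homogeneous, constant coefficients: solutions of the form r^η exist — find the roots of the characteristic polynomial.
- the master substitution — with no divided-index recursive call, reindexing by powers of a base buys nothing.
- the characteristic-root method — applies; the problem has the shape this method handles.
- a summation factor: the recurrence reaches back more than one step, outside the first-order family a summation factor normalizes.


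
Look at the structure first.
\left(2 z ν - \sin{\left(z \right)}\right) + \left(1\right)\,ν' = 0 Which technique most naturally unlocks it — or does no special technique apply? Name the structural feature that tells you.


Diagnosis: a linear integrating factor — first power of ν, nonzero forcing: the integrating-factor recipe applies verbatim with p = 2 z.


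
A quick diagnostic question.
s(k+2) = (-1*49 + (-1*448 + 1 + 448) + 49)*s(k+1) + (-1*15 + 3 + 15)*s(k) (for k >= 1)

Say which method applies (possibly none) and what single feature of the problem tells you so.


Diagnosis: the characteristic-root method — the recurrence treats every index alike (constant coefficients, no forcing) — precisely the regime where r^k trials close it.


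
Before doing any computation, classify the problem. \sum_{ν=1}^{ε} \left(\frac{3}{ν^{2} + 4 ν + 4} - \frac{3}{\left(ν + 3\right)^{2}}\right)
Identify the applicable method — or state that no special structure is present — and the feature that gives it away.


Method: telescoping — this sum is a zipper: each term contributes \frac{3}{ν^{2} + 4 ν + 4} and removes the next index's value, which the following term puts back, closing term by term.


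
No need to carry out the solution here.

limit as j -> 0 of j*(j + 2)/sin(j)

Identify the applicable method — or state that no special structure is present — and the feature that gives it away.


Method: l'Hôpital's rule (0/0) — substituting 0 gives 0 over 0; differentiate top and bottom once and re-evaluate. One could equally expand both pieces locally and compare leading terms; the rule does that in one stroke.


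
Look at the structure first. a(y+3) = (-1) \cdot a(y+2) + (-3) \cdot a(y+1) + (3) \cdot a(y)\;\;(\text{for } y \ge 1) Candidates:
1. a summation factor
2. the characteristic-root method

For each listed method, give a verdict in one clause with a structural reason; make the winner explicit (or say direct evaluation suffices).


Diagnosis: the characteristic-root method — the recurrence treats every index alike (constant coefficients, no forcing) — precisely the regime where r^y trials close it.
- a summation factor: the recurrence reaches back more than one step, outside the first-order family a summation factor normalizes.
- the characteristic-root method — a fit — the right tool for this form.


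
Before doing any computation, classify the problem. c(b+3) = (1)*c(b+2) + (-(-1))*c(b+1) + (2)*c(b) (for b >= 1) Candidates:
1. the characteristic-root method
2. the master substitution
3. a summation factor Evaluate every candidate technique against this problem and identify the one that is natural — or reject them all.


Best approach: the characteristic-root method — constant coefficients and linearity mean the ansatz r^b reduces it to solving the characteristic polynomial.
- the characteristic-root method — applies; the problem has the shape this method handles.
- the master substitution — no fixed divisor shrinks the index between calls.
- a summation factor — a summation factor telescopes one-step recursions; this one carries higher-order memory.


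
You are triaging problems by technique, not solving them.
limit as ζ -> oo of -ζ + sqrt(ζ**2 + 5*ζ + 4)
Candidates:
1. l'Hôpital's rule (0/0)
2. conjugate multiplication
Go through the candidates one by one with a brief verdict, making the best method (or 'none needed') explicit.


Technique: conjugate multiplication — infinity minus infinity with a radical in play — multiply by the conjugate so the divergences of sqrt(ζ**2 + 5*ζ + 4) and ζ annihilate.
- l'Hôpital's rule (0/0) — the expression is a difference driving to ∞ − ∞, not a 0/0 quotient — there is no ratio for the rule to differentiate.
- conjugate multiplication: applicable, and directly so.


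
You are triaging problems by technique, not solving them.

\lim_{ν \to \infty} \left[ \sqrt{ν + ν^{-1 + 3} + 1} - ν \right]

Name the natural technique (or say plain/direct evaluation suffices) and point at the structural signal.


Verdict: conjugate multiplication — an infinity-minus-infinity difference with a surviving radical — multiply by the conjugate to cancel the divergence.


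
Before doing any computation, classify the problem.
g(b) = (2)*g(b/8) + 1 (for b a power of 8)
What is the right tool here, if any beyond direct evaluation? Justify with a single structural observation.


Method: the master substitution — the call at b/8 makes this multiplicative recursion; the master-style substitution converts it to additive.


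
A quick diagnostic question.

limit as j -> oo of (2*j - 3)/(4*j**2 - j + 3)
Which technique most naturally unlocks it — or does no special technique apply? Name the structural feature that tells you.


Verdict: dominant-term comparison — divide by the highest power of j present: lower-order terms vanish and the dominant ratio remains. Viewed as a single quotient this is an ∞/∞ form — an at-infinity application of l'Hôpital's rule would also resolve it; comparing leading growth reads the answer without differentiating.


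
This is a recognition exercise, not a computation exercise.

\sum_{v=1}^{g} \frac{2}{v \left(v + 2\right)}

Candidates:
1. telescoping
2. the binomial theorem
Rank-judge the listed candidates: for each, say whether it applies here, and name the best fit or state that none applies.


Verdict: telescoping — integer-spaced poles in \frac{2}{v \left(v + 2\right)} are the telescoping signature in disguise.
- telescoping: applicable, and directly so.
- the binomial theorem — there is no sum-raised-to-a-power identity hiding in these terms.


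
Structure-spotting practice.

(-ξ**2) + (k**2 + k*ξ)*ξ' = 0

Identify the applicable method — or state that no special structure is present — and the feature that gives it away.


Verdict: the homogeneous substitution — solved for the derivative, the right side is unchanged under scaling k and ξ together — it depends only on the ratio ξ/k, so substitute a single ratio variable. With the right rearrangement (exchanging the roles of the variables where needed), this also fits a Bernoulli template; the homogeneous substitution reads the structure directly.


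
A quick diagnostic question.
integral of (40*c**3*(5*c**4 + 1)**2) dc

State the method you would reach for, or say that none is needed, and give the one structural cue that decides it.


Method: u-substitution — spotting that 40*c**3 is a constant multiple of the derivative of 5*c**4 + 1 is the key observation — substitute u = 5*c**4 + 1 and the integral becomes one-dimensional in u. Expanding everything out would also get there; the substitution is the systematic route.


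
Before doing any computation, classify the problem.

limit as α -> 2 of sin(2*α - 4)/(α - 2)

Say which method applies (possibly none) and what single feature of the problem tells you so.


Diagnosis: l'Hôpital's rule (0/0) — numerator and denominator both vanish at 2 — a genuine 0/0 form, which is exactly when l'Hôpital applies. The standard small-argument limits would also carry it; the rule is the systematic route.


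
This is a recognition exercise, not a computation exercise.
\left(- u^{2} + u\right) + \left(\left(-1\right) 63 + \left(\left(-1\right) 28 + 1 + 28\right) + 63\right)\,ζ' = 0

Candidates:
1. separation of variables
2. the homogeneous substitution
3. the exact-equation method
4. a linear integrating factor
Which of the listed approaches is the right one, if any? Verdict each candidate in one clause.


Diagnosis: no special technique — solved for the derivative, ζ never appears on the right — this is a direct integration in u, not a differential-equations problem at heart.
- separation of variables — separation is only trivially available — with the unknown absent from the slope this is a direct integration, not a separation problem.
- the homogeneous substitution — the ratio substitution does not collapse this equation.
- the exact-equation method — with the unknown absent from both coefficients, the cross-partial test holds emptily — nothing for the exact method to work on.
- a linear integrating factor: the linear template holds only trivially here (the unknown is absent, so the coefficient is zero) — the method is not the natural label.


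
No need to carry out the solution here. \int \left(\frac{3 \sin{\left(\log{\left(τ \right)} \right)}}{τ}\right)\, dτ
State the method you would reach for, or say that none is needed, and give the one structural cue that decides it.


Method: u-substitution — viewed as a product, the integrand is a composition evaluated at \log{\left(τ \right)} times (a constant multiple of) that inner expression's derivative, so u = \log{\left(τ \right)} makes it elementary.


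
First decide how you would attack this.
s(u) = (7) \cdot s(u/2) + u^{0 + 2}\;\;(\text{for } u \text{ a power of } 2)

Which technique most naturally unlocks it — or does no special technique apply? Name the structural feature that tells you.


Method: the master substitution — treat m = log base 2 of u as the new clock: one recursion step advances m by one while u scales by 2.


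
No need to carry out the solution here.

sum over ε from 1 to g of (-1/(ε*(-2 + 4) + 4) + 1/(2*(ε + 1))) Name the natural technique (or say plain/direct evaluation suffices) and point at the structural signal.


Method: telescoping — write out three consecutive terms and watch the interior cancel: the advanced copy one term subtracts reappears as the very next term's leading piece, pair after pair.


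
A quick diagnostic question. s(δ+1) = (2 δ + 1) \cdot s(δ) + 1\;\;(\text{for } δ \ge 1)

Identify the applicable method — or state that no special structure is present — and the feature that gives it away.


Technique: a summation factor — one step of memory with a weight 2 δ + 1 that changes as the index grows — the summation-factor construction is built for this.


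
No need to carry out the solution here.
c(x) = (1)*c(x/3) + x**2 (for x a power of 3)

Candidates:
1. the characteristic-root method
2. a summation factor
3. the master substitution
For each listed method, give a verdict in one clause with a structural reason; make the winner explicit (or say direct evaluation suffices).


Best approach: the master substitution — the argument contracts 3-fold per step: reindex x exponentially and solve the linear recurrence in the new index.
- the characteristic-root method — a divided-index call is not the fixed-shift linear shape that characteristic roots solve.
- a summation factor — a divided-index call is outside the fixed-shift first-order family a summation factor normalizes.
- the master substitution: yes, a natural case for it.
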